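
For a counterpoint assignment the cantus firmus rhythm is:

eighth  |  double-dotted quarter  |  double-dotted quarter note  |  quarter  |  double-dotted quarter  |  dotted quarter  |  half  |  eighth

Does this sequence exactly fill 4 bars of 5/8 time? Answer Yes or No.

No

One bar of 5/8 = 10 sixteenth notes, so 4 bars = 40.
Working in sixteenth notes: eighth = 2; double-dotted quarter = 7; double-dotted quarter note = 7; quarter = 4; double-dotted quarter = 7; dotted quarter = 6; half = 8; eighth = 2.
Sum: 2 + 7 + 7 + 4 + 7 + 6 + 8 + 2 = 43.
43 exceeds 40, so the answer is No.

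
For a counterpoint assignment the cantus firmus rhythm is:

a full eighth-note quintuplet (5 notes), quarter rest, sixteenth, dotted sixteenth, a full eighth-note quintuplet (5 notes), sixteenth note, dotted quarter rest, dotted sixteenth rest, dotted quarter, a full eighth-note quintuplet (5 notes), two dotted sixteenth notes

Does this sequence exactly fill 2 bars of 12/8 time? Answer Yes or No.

Yes

One bar of 12/8 = 48 thirty-second notes, so 2 bars = 96.
Working in thirty-second notes: a full eighth-note quintuplet (5 notes) (five quintuplet eighths span one half) = 16; quarter rest = 8; sixteenth = 2; dotted sixteenth = 3; a full eighth-note quintuplet (5 notes) (five quintuplet eighths span one half) = 16; sixteenth note = 2; dotted quarter rest = 12; dotted sixteenth rest = 3; dotted quarter = 12; a full eighth-note quintuplet (5 notes) (five quintuplet eighths span one half) = 16; dotted sixteenth note = 3; dotted sixteenth note = 3.
Altogether 16 + 8 + 2 + 3 + 16 + 2 + 12 + 3 + 12 + 16 + 3 + 3 = 96.
96 equals 96, so the answer is Yes.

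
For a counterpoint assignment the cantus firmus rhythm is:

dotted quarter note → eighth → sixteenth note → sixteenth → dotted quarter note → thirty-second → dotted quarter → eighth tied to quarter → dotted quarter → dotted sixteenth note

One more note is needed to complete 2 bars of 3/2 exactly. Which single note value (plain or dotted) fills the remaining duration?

2 bars of 3/2 = 96 thirty-second notes.
In thirty-second notes: dotted quarter note = 12; eighth = 4; sixteenth note = 2; sixteenth = 2; dotted quarter note = 12; thirty-second = 1; dotted quarter = 12; eighth tied to quarter (eighth + quarter) = 12; dotted quarter = 12; dotted sixteenth note = 3.
Adding: 12 + 4 + 2 + 2 + 12 + 1 + 12 + 12 + 12 + 3 = 72.
Remaining: 96 − 72 = 24 thirty-second notes, which is a dotted half note.

dotted half note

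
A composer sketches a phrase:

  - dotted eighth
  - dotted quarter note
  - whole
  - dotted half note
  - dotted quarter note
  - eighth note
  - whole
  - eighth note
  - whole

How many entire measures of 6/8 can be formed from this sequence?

6

One bar of 6/8 = 12 sixteenth notes.
Express everything in sixteenth notes: dotted eighth = 3; dotted quarter note = 6; whole = 16; dotted half note = 12; dotted quarter note = 6; eighth note = 2; whole = 16; eighth note = 2; whole = 16.
Altogether 3 + 6 + 16 + 12 + 6 + 2 + 16 + 2 + 16 = 79.
79 ÷ 12 = 6 complete bars with 7 left over.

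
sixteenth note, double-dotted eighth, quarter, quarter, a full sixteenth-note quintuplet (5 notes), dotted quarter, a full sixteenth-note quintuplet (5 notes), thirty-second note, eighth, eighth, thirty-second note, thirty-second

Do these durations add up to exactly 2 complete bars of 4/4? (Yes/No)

One bar of 4/4 = 32 thirty-second notes, so 2 bars = 64.
Working in thirty-second notes: sixteenth note = 2; double-dotted eighth = 7; quarter = 8; quarter = 8; a full sixteenth-note quintuplet (5 notes) (five quintuplet sixteenths span one quarter) = 8; dotted quarter = 12; a full sixteenth-note quintuplet (5 notes) (five quintuplet sixteenths span one quarter) = 8; thirty-second note = 1; eighth = 4; eighth = 4; thirty-second note = 1; thirty-second = 1.
Total: 2 + 7 + 8 + 8 + 8 + 12 + 8 + 1 + 4 + 4 + 1 + 1 = 64.
64 equals 64, so the answer is Yes.

Yes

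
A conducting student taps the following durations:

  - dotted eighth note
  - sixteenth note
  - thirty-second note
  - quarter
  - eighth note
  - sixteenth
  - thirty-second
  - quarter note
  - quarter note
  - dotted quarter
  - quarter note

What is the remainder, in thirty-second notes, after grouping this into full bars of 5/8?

One bar of 5/8 = 20 thirty-second notes.
Each duration in thirty-second notes: dotted eighth note = 6; sixteenth note = 2; thirty-second note = 1; quarter = 8; eighth note = 4; sixteenth = 2; thirty-second = 1; quarter note = 8; quarter note = 8; dotted quarter = 12; quarter note = 8.
Altogether 6 + 2 + 1 + 8 + 4 + 2 + 1 + 8 + 8 + 12 + 8 = 60.
60 ÷ 20 = 3 complete bars with 0 thirty-second notes remaining.

0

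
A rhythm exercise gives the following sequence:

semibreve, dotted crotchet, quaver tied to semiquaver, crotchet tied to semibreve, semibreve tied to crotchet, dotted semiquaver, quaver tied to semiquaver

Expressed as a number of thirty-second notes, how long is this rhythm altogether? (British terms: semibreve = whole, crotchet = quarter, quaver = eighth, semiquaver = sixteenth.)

139

Convert each value to thirty-second notes: semibreve = 32; dotted crotchet = 12; quaver tied to semiquaver (quaver + semiquaver) = 6; crotchet tied to semibreve (crotchet + semibreve) = 40; semibreve tied to crotchet (semibreve + crotchet) = 40; dotted semiquaver = 3; quaver tied to semiquaver (quaver + semiquaver) = 6.
Total: 32 + 12 + 6 + 40 + 40 + 3 + 6 = 139 thirty-second notes.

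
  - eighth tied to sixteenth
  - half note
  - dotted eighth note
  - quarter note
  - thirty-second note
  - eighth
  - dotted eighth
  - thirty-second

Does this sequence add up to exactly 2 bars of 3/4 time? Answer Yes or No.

Yes

One bar of 3/4 = 24 thirty-second notes, so 2 bars = 48.
Express everything in thirty-second notes: eighth tied to sixteenth (eighth + sixteenth) = 6; half note = 16; dotted eighth note = 6; quarter note = 8; thirty-second note = 1; eighth = 4; dotted eighth = 6; thirty-second = 1.
Altogether 6 + 16 + 6 + 8 + 1 + 4 + 6 + 1 = 48.
48 equals 48, so the answer is Yes.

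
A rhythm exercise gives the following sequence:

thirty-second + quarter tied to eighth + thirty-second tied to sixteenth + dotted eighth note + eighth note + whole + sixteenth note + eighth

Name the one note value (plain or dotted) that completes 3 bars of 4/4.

whole note

3 bars of 4/4 = 96 thirty-second notes.
Working in thirty-second notes: thirty-second = 1; quarter tied to eighth (quarter + eighth) = 12; thirty-second tied to sixteenth (thirty-second + sixteenth) = 3; dotted eighth note = 6; eighth note = 4; whole = 32; sixteenth note = 2; eighth = 4.
Sum: 1 + 12 + 3 + 6 + 4 + 32 + 2 + 4 = 64.
Remaining: 96 − 64 = 32 thirty-second notes, which is a whole note.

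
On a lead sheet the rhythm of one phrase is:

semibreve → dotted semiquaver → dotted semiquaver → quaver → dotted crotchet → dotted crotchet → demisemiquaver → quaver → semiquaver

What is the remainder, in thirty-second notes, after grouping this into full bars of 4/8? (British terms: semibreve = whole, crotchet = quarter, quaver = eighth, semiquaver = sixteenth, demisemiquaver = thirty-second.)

9

One bar of 4/8 = 16 thirty-second notes.
Express everything in thirty-second notes: semibreve = 32; dotted semiquaver = 3; dotted semiquaver = 3; quaver = 4; dotted crotchet = 12; dotted crotchet = 12; demisemiquaver = 1; quaver = 4; semiquaver = 2.
Sum: 32 + 3 + 3 + 4 + 12 + 12 + 1 + 4 + 2 = 73.
73 ÷ 16 = 4 complete bars with 9 thirty-second notes remaining.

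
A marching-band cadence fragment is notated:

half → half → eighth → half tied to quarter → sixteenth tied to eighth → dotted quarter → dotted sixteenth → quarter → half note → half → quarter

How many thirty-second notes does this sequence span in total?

129

Convert each value to thirty-second notes: half = 16; half = 16; eighth = 4; half tied to quarter (half + quarter) = 24; sixteenth tied to eighth (sixteenth + eighth) = 6; dotted quarter = 12; dotted sixteenth = 3; quarter = 8; half note = 16; half = 16; quarter = 8.
Total: 16 + 16 + 4 + 24 + 6 + 12 + 3 + 8 + 16 + 16 + 8 = 129 thirty-second notes.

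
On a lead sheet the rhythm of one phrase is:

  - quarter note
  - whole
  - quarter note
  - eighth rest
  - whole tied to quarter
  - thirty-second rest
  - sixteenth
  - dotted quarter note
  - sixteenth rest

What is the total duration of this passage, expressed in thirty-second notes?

109

Each duration in thirty-second notes: quarter note = 8; whole = 32; quarter note = 8; eighth rest = 4; whole tied to quarter (whole + quarter) = 40; thirty-second rest = 1; sixteenth = 2; dotted quarter note = 12; sixteenth rest = 2.
Adding: 8 + 32 + 8 + 4 + 40 + 1 + 2 + 12 + 2 = 109 thirty-second notes.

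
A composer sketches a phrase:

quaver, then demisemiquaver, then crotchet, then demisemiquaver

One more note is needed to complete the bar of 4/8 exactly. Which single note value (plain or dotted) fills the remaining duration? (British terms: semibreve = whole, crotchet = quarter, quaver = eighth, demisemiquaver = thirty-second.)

The bar of 4/8 = 16 thirty-second notes.
In thirty-second notes: quaver = 4; demisemiquaver = 1; crotchet = 8; demisemiquaver = 1.
Altogether 4 + 1 + 8 + 1 = 14.
Remaining: 16 − 14 = 2 thirty-second notes, which is a sixteenth note.

sixteenth note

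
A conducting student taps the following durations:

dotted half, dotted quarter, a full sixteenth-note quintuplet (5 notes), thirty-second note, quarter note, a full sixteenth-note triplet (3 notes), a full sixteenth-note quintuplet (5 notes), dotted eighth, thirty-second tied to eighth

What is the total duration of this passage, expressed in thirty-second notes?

In thirty-second notes: dotted half = 24; dotted quarter = 12; a full sixteenth-note quintuplet (5 notes) (five quintuplet sixteenths span one quarter) = 8; thirty-second note = 1; quarter note = 8; a full sixteenth-note triplet (3 notes) (three triplet sixteenths span one eighth) = 4; a full sixteenth-note quintuplet (5 notes) (five quintuplet sixteenths span one quarter) = 8; dotted eighth = 6; thirty-second tied to eighth (thirty-second + eighth) = 5.
Adding: 24 + 12 + 8 + 1 + 8 + 4 + 8 + 6 + 5 = 76 thirty-second notes.

76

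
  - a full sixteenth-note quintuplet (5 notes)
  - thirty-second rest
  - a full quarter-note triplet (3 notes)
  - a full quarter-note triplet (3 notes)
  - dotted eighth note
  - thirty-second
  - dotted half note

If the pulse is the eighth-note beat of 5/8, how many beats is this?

One eighth-note beat = 4 thirty-second notes.
In thirty-second notes: a full sixteenth-note quintuplet (5 notes) (five quintuplet sixteenths span one quarter) = 8; thirty-second rest = 1; a full quarter-note triplet (3 notes) (three triplet quarters span one half) = 16; a full quarter-note triplet (3 notes) (three triplet quarters span one half) = 16; dotted eighth note = 6; thirty-second = 1; dotted half note = 24.
Altogether 8 + 1 + 16 + 16 + 6 + 1 + 24 = 72.
72 ÷ 4 = 18 beats.

18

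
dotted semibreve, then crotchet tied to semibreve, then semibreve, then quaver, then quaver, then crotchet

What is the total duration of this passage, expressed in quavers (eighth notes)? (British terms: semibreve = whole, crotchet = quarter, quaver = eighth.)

Express everything in eighth notes: dotted semibreve = 12; crotchet tied to semibreve (crotchet + semibreve) = 10; semibreve = 8; quaver = 1; quaver = 1; crotchet = 2.
Total: 12 + 10 + 8 + 1 + 1 + 2 = 34 eighth notes.

34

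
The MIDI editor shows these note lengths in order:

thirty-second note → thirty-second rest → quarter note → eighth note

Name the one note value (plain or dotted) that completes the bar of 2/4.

The bar of 2/4 = 16 thirty-second notes.
In thirty-second notes: thirty-second note = 1; thirty-second rest = 1; quarter note = 8; eighth note = 4.
Adding: 1 + 1 + 8 + 4 = 14.
Remaining: 16 − 14 = 2 thirty-second notes, which is a sixteenth note.

sixteenth note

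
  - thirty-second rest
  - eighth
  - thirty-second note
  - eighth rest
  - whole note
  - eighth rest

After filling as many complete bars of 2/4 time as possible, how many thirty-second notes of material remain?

14

One bar of 2/4 = 16 thirty-second notes.
Convert each value to thirty-second notes: thirty-second rest = 1; eighth = 4; thirty-second note = 1; eighth rest = 4; whole note = 32; eighth rest = 4.
Altogether 1 + 4 + 1 + 4 + 32 + 4 = 46.
46 ÷ 16 = 2 complete bars with 14 thirty-second notes remaining.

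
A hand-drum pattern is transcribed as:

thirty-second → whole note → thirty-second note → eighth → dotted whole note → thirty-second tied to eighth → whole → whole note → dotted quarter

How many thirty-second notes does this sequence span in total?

167

Each duration in thirty-second notes: thirty-second = 1; whole note = 32; thirty-second note = 1; eighth = 4; dotted whole note = 48; thirty-second tied to eighth (thirty-second + eighth) = 5; whole = 32; whole note = 32; dotted quarter = 12.
Adding: 1 + 32 + 1 + 4 + 48 + 5 + 32 + 32 + 12 = 167 thirty-second notes.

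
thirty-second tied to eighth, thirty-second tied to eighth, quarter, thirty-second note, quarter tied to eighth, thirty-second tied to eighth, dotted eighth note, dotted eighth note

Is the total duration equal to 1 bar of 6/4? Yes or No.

One bar of 6/4 = 48 thirty-second notes.
In thirty-second notes: thirty-second tied to eighth (thirty-second + eighth) = 5; thirty-second tied to eighth (thirty-second + eighth) = 5; quarter = 8; thirty-second note = 1; quarter tied to eighth (quarter + eighth) = 12; thirty-second tied to eighth (thirty-second + eighth) = 5; dotted eighth note = 6; dotted eighth note = 6.
Sum: 5 + 5 + 8 + 1 + 12 + 5 + 6 + 6 = 48.
48 equals 48, so the answer is Yes.

Yes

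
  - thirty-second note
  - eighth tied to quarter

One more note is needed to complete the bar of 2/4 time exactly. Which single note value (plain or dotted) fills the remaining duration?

dotted sixteenth note

The bar of 2/4 = 16 thirty-second notes.
Working in thirty-second notes: thirty-second note = 1; eighth tied to quarter (eighth + quarter) = 12.
Altogether 1 + 12 = 13.
Remaining: 16 − 13 = 3 thirty-second notes, which is a dotted sixteenth note.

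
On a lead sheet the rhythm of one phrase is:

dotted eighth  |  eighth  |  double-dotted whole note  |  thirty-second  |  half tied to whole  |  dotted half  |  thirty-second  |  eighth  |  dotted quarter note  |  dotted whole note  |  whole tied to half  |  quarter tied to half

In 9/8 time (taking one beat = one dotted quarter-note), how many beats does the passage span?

23

One dotted quarter-note beat = 12 thirty-second notes.
Convert each value to thirty-second notes: dotted eighth = 6; eighth = 4; double-dotted whole note = 56; thirty-second = 1; half tied to whole (half + whole) = 48; dotted half = 24; thirty-second = 1; eighth = 4; dotted quarter note = 12; dotted whole note = 48; whole tied to half (whole + half) = 48; quarter tied to half (quarter + half) = 24.
Altogether 6 + 4 + 56 + 1 + 48 + 24 + 1 + 4 + 12 + 48 + 48 + 24 = 276.
276 ÷ 12 = 23 beats.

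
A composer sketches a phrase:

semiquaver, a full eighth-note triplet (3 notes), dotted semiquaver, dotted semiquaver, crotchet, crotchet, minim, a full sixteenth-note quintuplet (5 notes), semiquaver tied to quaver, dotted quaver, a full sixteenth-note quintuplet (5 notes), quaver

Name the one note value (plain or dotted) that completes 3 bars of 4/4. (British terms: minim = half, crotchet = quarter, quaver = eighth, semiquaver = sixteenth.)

half note

3 bars of 4/4 = 96 thirty-second notes.
Each duration in thirty-second notes: semiquaver = 2; a full eighth-note triplet (3 notes) (three triplet eighths span one quarter) = 8; dotted semiquaver = 3; dotted semiquaver = 3; crotchet = 8; crotchet = 8; minim = 16; a full sixteenth-note quintuplet (5 notes) (five quintuplet sixteenths span one quarter) = 8; semiquaver tied to quaver (semiquaver + quaver) = 6; dotted quaver = 6; a full sixteenth-note quintuplet (5 notes) (five quintuplet sixteenths span one quarter) = 8; quaver = 4.
Sum: 2 + 8 + 3 + 3 + 8 + 8 + 16 + 8 + 6 + 6 + 8 + 4 = 80.
Remaining: 96 − 80 = 16 thirty-second notes, which is a half note.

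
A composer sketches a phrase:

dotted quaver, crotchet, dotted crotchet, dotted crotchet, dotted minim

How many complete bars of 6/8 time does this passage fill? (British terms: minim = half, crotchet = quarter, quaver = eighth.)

2

One bar of 6/8 = 12 sixteenth notes.
In sixteenth notes: dotted quaver = 3; crotchet = 4; dotted crotchet = 6; dotted crotchet = 6; dotted minim = 12.
Total: 3 + 4 + 6 + 6 + 12 = 31.
31 ÷ 12 = 2 complete bars with 7 left over.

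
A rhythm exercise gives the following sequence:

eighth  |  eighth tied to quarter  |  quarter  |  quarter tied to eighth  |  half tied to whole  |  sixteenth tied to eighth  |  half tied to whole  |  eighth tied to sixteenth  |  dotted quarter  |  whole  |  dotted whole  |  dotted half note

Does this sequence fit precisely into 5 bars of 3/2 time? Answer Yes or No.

No

One bar of 3/2 = 24 sixteenth notes, so 5 bars = 120.
In sixteenth notes: eighth = 2; eighth tied to quarter (eighth + quarter) = 6; quarter = 4; quarter tied to eighth (quarter + eighth) = 6; half tied to whole (half + whole) = 24; sixteenth tied to eighth (sixteenth + eighth) = 3; half tied to whole (half + whole) = 24; eighth tied to sixteenth (eighth + sixteenth) = 3; dotted quarter = 6; whole = 16; dotted whole = 24; dotted half note = 12.
Total: 2 + 6 + 4 + 6 + 24 + 3 + 24 + 3 + 6 + 16 + 24 + 12 = 130.
130 exceeds 120, so the answer is No.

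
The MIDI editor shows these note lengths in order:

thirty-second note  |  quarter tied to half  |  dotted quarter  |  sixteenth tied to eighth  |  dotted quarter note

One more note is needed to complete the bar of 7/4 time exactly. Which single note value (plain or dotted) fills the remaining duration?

thirty-second note

The bar of 7/4 = 56 thirty-second notes.
Convert each value to thirty-second notes: thirty-second note = 1; quarter tied to half (quarter + half) = 24; dotted quarter = 12; sixteenth tied to eighth (sixteenth + eighth) = 6; dotted quarter note = 12.
Total: 1 + 24 + 12 + 6 + 12 = 55.
Remaining: 56 − 55 = 1 thirty-second note, which is a thirty-second note.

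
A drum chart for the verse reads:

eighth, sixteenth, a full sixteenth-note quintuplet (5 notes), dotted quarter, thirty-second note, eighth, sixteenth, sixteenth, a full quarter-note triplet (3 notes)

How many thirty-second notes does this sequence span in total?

51

Express everything in thirty-second notes: eighth = 4; sixteenth = 2; a full sixteenth-note quintuplet (5 notes) (five quintuplet sixteenths span one quarter) = 8; dotted quarter = 12; thirty-second note = 1; eighth = 4; sixteenth = 2; sixteenth = 2; a full quarter-note triplet (3 notes) (three triplet quarters span one half) = 16.
Sum: 4 + 2 + 8 + 12 + 1 + 4 + 2 + 2 + 16 = 51 thirty-second notes.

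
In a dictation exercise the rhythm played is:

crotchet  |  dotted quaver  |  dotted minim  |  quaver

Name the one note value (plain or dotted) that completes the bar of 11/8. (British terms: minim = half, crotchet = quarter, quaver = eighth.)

sixteenth note

The bar of 11/8 = 22 sixteenth notes.
Working in sixteenth notes: crotchet = 4; dotted quaver = 3; dotted minim = 12; quaver = 2.
Total: 4 + 3 + 12 + 2 = 21.
Remaining: 22 − 21 = 1 sixteenth note, which is a sixteenth note.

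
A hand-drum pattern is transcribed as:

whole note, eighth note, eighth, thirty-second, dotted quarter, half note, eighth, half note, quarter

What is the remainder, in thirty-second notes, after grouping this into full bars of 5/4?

One bar of 5/4 = 40 thirty-second notes.
Convert each value to thirty-second notes: whole note = 32; eighth note = 4; eighth = 4; thirty-second = 1; dotted quarter = 12; half note = 16; eighth = 4; half note = 16; quarter = 8.
Sum: 32 + 4 + 4 + 1 + 12 + 16 + 4 + 16 + 8 = 97.
97 ÷ 40 = 2 complete bars with 17 thirty-second notes remaining.

17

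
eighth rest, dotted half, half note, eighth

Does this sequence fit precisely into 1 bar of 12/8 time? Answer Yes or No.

One bar of 12/8 = 12 eighth notes.
Convert each value to eighth notes: eighth rest = 1; dotted half = 6; half note = 4; eighth = 1.
Adding: 1 + 6 + 4 + 1 = 12.
12 equals 12, so the answer is Yes.

Yes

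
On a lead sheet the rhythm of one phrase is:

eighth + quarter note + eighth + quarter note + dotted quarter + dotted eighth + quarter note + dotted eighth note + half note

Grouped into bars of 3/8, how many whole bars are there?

6

One bar of 3/8 = 6 sixteenth notes.
In sixteenth notes: eighth = 2; quarter note = 4; eighth = 2; quarter note = 4; dotted quarter = 6; dotted eighth = 3; quarter note = 4; dotted eighth note = 3; half note = 8.
Sum: 2 + 4 + 2 + 4 + 6 + 3 + 4 + 3 + 8 = 36.
36 ÷ 6 = 6 complete bars with 0 left over.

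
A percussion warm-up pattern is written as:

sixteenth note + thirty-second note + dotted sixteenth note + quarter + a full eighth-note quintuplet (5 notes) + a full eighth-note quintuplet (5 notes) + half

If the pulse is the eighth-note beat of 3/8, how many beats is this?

15.5

One eighth-note beat = 4 thirty-second notes.
Express everything in thirty-second notes: sixteenth note = 2; thirty-second note = 1; dotted sixteenth note = 3; quarter = 8; a full eighth-note quintuplet (5 notes) (five quintuplet eighths span one half) = 16; a full eighth-note quintuplet (5 notes) (five quintuplet eighths span one half) = 16; half = 16.
Sum: 2 + 1 + 3 + 8 + 16 + 16 + 16 = 62.
62 ÷ 4 = 15.5 beats.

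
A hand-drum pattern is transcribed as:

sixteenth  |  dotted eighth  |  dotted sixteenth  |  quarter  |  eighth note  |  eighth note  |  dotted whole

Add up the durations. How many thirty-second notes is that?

75

In thirty-second notes: sixteenth = 2; dotted eighth = 6; dotted sixteenth = 3; quarter = 8; eighth note = 4; eighth note = 4; dotted whole = 48.
Altogether 2 + 6 + 3 + 8 + 4 + 4 + 48 = 75 thirty-second notes.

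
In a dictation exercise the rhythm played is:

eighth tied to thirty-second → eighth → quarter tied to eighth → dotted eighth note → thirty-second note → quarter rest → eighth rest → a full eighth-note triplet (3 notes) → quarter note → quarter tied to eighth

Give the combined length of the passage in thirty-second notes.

68

Working in thirty-second notes: eighth tied to thirty-second (eighth + thirty-second) = 5; eighth = 4; quarter tied to eighth (quarter + eighth) = 12; dotted eighth note = 6; thirty-second note = 1; quarter rest = 8; eighth rest = 4; a full eighth-note triplet (3 notes) (three triplet eighths span one quarter) = 8; quarter note = 8; quarter tied to eighth (quarter + eighth) = 12.
Sum: 5 + 4 + 12 + 6 + 1 + 8 + 4 + 8 + 8 + 12 = 68 thirty-second notes.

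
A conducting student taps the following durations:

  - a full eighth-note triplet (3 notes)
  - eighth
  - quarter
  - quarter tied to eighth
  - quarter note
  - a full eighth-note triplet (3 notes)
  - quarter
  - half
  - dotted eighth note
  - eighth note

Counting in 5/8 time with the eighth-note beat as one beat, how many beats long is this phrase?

One eighth-note beat = 2 sixteenth notes.
In sixteenth notes: a full eighth-note triplet (3 notes) (three triplet eighths span one quarter) = 4; eighth = 2; quarter = 4; quarter tied to eighth (quarter + eighth) = 6; quarter note = 4; a full eighth-note triplet (3 notes) (three triplet eighths span one quarter) = 4; quarter = 4; half = 8; dotted eighth note = 3; eighth note = 2.
Altogether 4 + 2 + 4 + 6 + 4 + 4 + 4 + 8 + 3 + 2 = 41.
41 ÷ 2 = 20.5 beats.

20.5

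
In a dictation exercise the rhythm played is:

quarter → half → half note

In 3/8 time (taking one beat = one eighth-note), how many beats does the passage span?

10

One eighth-note beat = 2 sixteenth notes.
Express everything in sixteenth notes: quarter = 4; half = 8; half note = 8.
Altogether 4 + 8 + 8 = 20.
20 ÷ 2 = 10 beats.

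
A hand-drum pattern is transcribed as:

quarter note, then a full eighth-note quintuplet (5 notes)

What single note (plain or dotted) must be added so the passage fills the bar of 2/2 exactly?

The bar of 2/2 = 4 quarter notes.
Each duration in quarter notes: quarter note = 1; a full eighth-note quintuplet (5 notes) (five quintuplet eighths span one half) = 2.
Total: 1 + 2 = 3.
Remaining: 4 − 3 = 1 quarter note, which is a quarter note.

quarter note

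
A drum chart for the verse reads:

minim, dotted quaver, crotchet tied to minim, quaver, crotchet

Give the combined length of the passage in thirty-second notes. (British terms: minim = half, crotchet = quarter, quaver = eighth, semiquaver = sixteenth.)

Express everything in thirty-second notes: minim = 16; dotted quaver = 6; crotchet tied to minim (crotchet + minim) = 24; quaver = 4; crotchet = 8.
Altogether 16 + 6 + 24 + 4 + 8 = 58 thirty-second notes.

58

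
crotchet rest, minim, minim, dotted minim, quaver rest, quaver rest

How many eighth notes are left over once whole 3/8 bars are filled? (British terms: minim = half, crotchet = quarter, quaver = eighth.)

0

One bar of 3/8 = 3 eighth notes.
Each duration in eighth notes: crotchet rest = 2; minim = 4; minim = 4; dotted minim = 6; quaver rest = 1; quaver rest = 1.
Adding: 2 + 4 + 4 + 6 + 1 + 1 = 18.
18 ÷ 3 = 6 complete bars with 0 eighth notes remaining.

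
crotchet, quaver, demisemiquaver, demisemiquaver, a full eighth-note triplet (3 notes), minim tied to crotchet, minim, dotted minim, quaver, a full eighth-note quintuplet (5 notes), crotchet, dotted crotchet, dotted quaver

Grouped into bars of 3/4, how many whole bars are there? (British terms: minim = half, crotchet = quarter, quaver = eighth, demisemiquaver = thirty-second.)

One bar of 3/4 = 24 thirty-second notes.
Convert each value to thirty-second notes: crotchet = 8; quaver = 4; demisemiquaver = 1; demisemiquaver = 1; a full eighth-note triplet (3 notes) (three triplet eighths span one quarter) = 8; minim tied to crotchet (minim + crotchet) = 24; minim = 16; dotted minim = 24; quaver = 4; a full eighth-note quintuplet (5 notes) (five quintuplet eighths span one half) = 16; crotchet = 8; dotted crotchet = 12; dotted quaver = 6.
Sum: 8 + 4 + 1 + 1 + 8 + 24 + 16 + 24 + 4 + 16 + 8 + 12 + 6 = 132.
132 ÷ 24 = 5 complete bars with 12 left over.

5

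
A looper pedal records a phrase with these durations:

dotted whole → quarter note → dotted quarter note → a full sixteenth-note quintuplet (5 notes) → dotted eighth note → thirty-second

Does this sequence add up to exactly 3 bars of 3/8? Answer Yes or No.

One bar of 3/8 = 12 thirty-second notes, so 3 bars = 36.
Express everything in thirty-second notes: dotted whole = 48; quarter note = 8; dotted quarter note = 12; a full sixteenth-note quintuplet (5 notes) (five quintuplet sixteenths span one quarter) = 8; dotted eighth note = 6; thirty-second = 1.
Altogether 48 + 8 + 12 + 8 + 6 + 1 = 83.
83 exceeds 36, so the answer is No.

No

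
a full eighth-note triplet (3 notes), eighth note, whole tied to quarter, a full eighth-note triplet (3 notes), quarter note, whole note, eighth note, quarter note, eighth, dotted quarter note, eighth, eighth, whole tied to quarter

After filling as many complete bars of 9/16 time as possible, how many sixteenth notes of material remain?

7

One bar of 9/16 = 9 sixteenth notes.
In sixteenth notes: a full eighth-note triplet (3 notes) (three triplet eighths span one quarter) = 4; eighth note = 2; whole tied to quarter (whole + quarter) = 20; a full eighth-note triplet (3 notes) (three triplet eighths span one quarter) = 4; quarter note = 4; whole note = 16; eighth note = 2; quarter note = 4; eighth = 2; dotted quarter note = 6; eighth = 2; eighth = 2; whole tied to quarter (whole + quarter) = 20.
Sum: 4 + 2 + 20 + 4 + 4 + 16 + 2 + 4 + 2 + 6 + 2 + 2 + 20 = 88.
88 ÷ 9 = 9 complete bars with 7 sixteenth notes remaining.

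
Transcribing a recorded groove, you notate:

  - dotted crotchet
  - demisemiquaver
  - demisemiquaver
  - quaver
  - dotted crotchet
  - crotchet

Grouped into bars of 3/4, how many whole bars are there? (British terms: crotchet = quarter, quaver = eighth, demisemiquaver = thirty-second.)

1

One bar of 3/4 = 24 thirty-second notes.
Working in thirty-second notes: dotted crotchet = 12; demisemiquaver = 1; demisemiquaver = 1; quaver = 4; dotted crotchet = 12; crotchet = 8.
Adding: 12 + 1 + 1 + 4 + 12 + 8 = 38.
38 ÷ 24 = 1 complete bar with 14 left over.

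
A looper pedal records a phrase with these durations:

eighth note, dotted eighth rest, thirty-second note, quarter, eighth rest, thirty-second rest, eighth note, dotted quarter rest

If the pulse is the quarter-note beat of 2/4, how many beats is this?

One quarter-note beat = 8 thirty-second notes.
Express everything in thirty-second notes: eighth note = 4; dotted eighth rest = 6; thirty-second note = 1; quarter = 8; eighth rest = 4; thirty-second rest = 1; eighth note = 4; dotted quarter rest = 12.
Adding: 4 + 6 + 1 + 8 + 4 + 1 + 4 + 12 = 40.
40 ÷ 8 = 5 beats.

5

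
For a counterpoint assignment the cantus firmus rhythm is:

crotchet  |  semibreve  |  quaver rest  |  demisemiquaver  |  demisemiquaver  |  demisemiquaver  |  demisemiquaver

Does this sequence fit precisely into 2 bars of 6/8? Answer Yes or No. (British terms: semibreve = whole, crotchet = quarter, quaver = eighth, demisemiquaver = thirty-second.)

Yes

One bar of 6/8 = 24 thirty-second notes, so 2 bars = 48.
In thirty-second notes: crotchet = 8; semibreve = 32; quaver rest = 4; demisemiquaver = 1; demisemiquaver = 1; demisemiquaver = 1; demisemiquaver = 1.
Adding: 8 + 32 + 4 + 1 + 1 + 1 + 1 = 48.
48 equals 48, so the answer is Yes.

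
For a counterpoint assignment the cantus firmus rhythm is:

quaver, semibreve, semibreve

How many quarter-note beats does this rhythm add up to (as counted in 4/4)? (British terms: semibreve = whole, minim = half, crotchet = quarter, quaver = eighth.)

8.5

One quarter-note beat = 2 eighth notes.
In eighth notes: quaver = 1; semibreve = 8; semibreve = 8.
Adding: 1 + 8 + 8 = 17.
17 ÷ 2 = 8.5 beats.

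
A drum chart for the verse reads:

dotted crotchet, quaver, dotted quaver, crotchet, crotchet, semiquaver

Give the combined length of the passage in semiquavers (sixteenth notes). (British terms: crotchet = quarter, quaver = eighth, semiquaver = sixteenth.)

In sixteenth notes: dotted crotchet = 6; quaver = 2; dotted quaver = 3; crotchet = 4; crotchet = 4; semiquaver = 1.
Adding: 6 + 2 + 3 + 4 + 4 + 1 = 20 sixteenth notes.

20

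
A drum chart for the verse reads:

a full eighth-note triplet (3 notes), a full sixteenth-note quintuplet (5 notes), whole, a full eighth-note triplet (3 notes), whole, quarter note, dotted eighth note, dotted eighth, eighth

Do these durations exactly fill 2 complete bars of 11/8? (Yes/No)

No

One bar of 11/8 = 22 sixteenth notes, so 2 bars = 44.
Working in sixteenth notes: a full eighth-note triplet (3 notes) (three triplet eighths span one quarter) = 4; a full sixteenth-note quintuplet (5 notes) (five quintuplet sixteenths span one quarter) = 4; whole = 16; a full eighth-note triplet (3 notes) (three triplet eighths span one quarter) = 4; whole = 16; quarter note = 4; dotted eighth note = 3; dotted eighth = 3; eighth = 2.
Sum: 4 + 4 + 16 + 4 + 16 + 4 + 3 + 3 + 2 = 56.
56 exceeds 44, so the answer is No.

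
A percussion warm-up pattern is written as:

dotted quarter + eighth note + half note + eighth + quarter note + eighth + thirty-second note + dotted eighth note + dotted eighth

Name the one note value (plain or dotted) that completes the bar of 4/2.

The bar of 4/2 = 64 thirty-second notes.
Convert each value to thirty-second notes: dotted quarter = 12; eighth note = 4; half note = 16; eighth = 4; quarter note = 8; eighth = 4; thirty-second note = 1; dotted eighth note = 6; dotted eighth = 6.
Total: 12 + 4 + 16 + 4 + 8 + 4 + 1 + 6 + 6 = 61.
Remaining: 64 − 61 = 3 thirty-second notes, which is a dotted sixteenth note.

dotted sixteenth note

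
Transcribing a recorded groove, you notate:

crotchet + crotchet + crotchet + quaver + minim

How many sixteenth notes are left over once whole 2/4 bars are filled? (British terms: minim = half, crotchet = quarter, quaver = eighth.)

6

One bar of 2/4 = 4 eighth notes.
Express everything in eighth notes: crotchet = 2; crotchet = 2; crotchet = 2; quaver = 1; minim = 4.
Sum: 2 + 2 + 2 + 1 + 4 = 11.
11 ÷ 4 = 2 complete bars with 3 eighth notes remaining = 6 sixteenth notes.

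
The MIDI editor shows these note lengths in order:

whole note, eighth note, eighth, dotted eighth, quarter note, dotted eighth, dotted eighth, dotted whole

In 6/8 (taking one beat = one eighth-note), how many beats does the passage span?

One eighth-note beat = 2 sixteenth notes.
Each duration in sixteenth notes: whole note = 16; eighth note = 2; eighth = 2; dotted eighth = 3; quarter note = 4; dotted eighth = 3; dotted eighth = 3; dotted whole = 24.
Total: 16 + 2 + 2 + 3 + 4 + 3 + 3 + 24 = 57.
57 ÷ 2 = 28.5 beats.

28.5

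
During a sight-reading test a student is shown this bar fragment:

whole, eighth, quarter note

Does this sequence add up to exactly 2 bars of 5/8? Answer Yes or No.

One bar of 5/8 = 5 eighth notes, so 2 bars = 10.
Each duration in eighth notes: whole = 8; eighth = 1; quarter note = 2.
Adding: 8 + 1 + 2 = 11.
11 exceeds 10, so the answer is No.

No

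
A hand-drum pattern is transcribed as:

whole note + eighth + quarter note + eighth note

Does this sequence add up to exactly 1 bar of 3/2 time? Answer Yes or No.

Yes

One bar of 3/2 = 12 eighth notes.
Express everything in eighth notes: whole note = 8; eighth = 1; quarter note = 2; eighth note = 1.
Altogether 8 + 1 + 2 + 1 = 12.
12 equals 12, so the answer is Yes.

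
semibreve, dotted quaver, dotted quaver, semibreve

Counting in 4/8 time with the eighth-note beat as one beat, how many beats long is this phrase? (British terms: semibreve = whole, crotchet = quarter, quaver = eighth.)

One eighth-note beat = 2 sixteenth notes.
Working in sixteenth notes: semibreve = 16; dotted quaver = 3; dotted quaver = 3; semibreve = 16.
Total: 16 + 3 + 3 + 16 = 38.
38 ÷ 2 = 19 beats.

19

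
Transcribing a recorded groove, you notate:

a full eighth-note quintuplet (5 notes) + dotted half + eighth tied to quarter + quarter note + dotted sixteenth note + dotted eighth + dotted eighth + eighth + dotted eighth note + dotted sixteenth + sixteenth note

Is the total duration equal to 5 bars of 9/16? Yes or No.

Yes

One bar of 9/16 = 18 thirty-second notes, so 5 bars = 90.
Express everything in thirty-second notes: a full eighth-note quintuplet (5 notes) (five quintuplet eighths span one half) = 16; dotted half = 24; eighth tied to quarter (eighth + quarter) = 12; quarter note = 8; dotted sixteenth note = 3; dotted eighth = 6; dotted eighth = 6; eighth = 4; dotted eighth note = 6; dotted sixteenth = 3; sixteenth note = 2.
Adding: 16 + 24 + 12 + 8 + 3 + 6 + 6 + 4 + 6 + 3 + 2 = 90.
90 equals 90, so the answer is Yes.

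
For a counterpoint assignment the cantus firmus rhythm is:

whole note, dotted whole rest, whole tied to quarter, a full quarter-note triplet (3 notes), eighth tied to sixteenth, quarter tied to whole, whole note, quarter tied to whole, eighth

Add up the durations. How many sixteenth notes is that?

129

Working in sixteenth notes: whole note = 16; dotted whole rest = 24; whole tied to quarter (whole + quarter) = 20; a full quarter-note triplet (3 notes) (three triplet quarters span one half) = 8; eighth tied to sixteenth (eighth + sixteenth) = 3; quarter tied to whole (quarter + whole) = 20; whole note = 16; quarter tied to whole (quarter + whole) = 20; eighth = 2.
Total: 16 + 24 + 20 + 8 + 3 + 20 + 16 + 20 + 2 = 129 sixteenth notes.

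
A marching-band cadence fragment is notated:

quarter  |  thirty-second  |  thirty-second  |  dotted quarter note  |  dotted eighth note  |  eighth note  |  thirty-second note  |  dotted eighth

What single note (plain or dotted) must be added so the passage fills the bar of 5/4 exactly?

The bar of 5/4 = 40 thirty-second notes.
Each duration in thirty-second notes: quarter = 8; thirty-second = 1; thirty-second = 1; dotted quarter note = 12; dotted eighth note = 6; eighth note = 4; thirty-second note = 1; dotted eighth = 6.
Adding: 8 + 1 + 1 + 12 + 6 + 4 + 1 + 6 = 39.
Remaining: 40 − 39 = 1 thirty-second note, which is a thirty-second note.

thirty-second note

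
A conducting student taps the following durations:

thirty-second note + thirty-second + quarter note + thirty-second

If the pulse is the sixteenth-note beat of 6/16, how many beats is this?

5.5

One sixteenth-note beat = 2 thirty-second notes.
Each duration in thirty-second notes: thirty-second note = 1; thirty-second = 1; quarter note = 8; thirty-second = 1.
Altogether 1 + 1 + 8 + 1 = 11.
11 ÷ 2 = 5.5 beats.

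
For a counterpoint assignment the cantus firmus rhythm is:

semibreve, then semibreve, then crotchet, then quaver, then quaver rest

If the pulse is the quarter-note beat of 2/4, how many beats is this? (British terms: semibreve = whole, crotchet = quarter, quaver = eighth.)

One quarter-note beat = 2 eighth notes.
Working in eighth notes: semibreve = 8; semibreve = 8; crotchet = 2; quaver = 1; quaver rest = 1.
Adding: 8 + 8 + 2 + 1 + 1 = 20.
20 ÷ 2 = 10 beats.

10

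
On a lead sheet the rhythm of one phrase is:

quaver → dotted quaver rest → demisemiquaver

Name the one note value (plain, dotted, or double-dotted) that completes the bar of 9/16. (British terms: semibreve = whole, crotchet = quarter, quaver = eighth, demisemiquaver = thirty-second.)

double-dotted eighth note

The bar of 9/16 = 18 thirty-second notes.
Each duration in thirty-second notes: quaver = 4; dotted quaver rest = 6; demisemiquaver = 1.
Adding: 4 + 6 + 1 = 11.
Remaining: 18 − 11 = 7 thirty-second notes, which is a double-dotted eighth note.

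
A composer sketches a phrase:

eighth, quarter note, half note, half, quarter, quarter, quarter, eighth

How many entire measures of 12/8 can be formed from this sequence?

One bar of 12/8 = 12 eighth notes.
Working in eighth notes: eighth = 1; quarter note = 2; half note = 4; half = 4; quarter = 2; quarter = 2; quarter = 2; eighth = 1.
Total: 1 + 2 + 4 + 4 + 2 + 2 + 2 + 1 = 18.
18 ÷ 12 = 1 complete bar with 6 left over.

1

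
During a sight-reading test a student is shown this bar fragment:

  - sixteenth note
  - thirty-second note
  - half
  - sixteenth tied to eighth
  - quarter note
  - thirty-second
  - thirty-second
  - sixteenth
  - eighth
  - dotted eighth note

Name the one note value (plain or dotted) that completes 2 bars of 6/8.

2 bars of 6/8 = 48 thirty-second notes.
In thirty-second notes: sixteenth note = 2; thirty-second note = 1; half = 16; sixteenth tied to eighth (sixteenth + eighth) = 6; quarter note = 8; thirty-second = 1; thirty-second = 1; sixteenth = 2; eighth = 4; dotted eighth note = 6.
Sum: 2 + 1 + 16 + 6 + 8 + 1 + 1 + 2 + 4 + 6 = 47.
Remaining: 48 − 47 = 1 thirty-second note, which is a thirty-second note.

thirty-second note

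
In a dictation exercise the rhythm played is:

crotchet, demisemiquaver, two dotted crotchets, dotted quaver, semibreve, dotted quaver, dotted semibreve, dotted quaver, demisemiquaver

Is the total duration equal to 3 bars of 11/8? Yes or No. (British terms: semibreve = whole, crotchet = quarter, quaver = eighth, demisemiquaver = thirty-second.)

One bar of 11/8 = 44 thirty-second notes, so 3 bars = 132.
Working in thirty-second notes: crotchet = 8; demisemiquaver = 1; dotted crotchet = 12; dotted crotchet = 12; dotted quaver = 6; semibreve = 32; dotted quaver = 6; dotted semibreve = 48; dotted quaver = 6; demisemiquaver = 1.
Altogether 8 + 1 + 12 + 12 + 6 + 32 + 6 + 48 + 6 + 1 = 132.
132 equals 132, so the answer is Yes.

Yes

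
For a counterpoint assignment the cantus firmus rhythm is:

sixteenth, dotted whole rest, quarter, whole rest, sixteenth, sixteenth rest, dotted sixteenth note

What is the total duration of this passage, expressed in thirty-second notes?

97

Convert each value to thirty-second notes: sixteenth = 2; dotted whole rest = 48; quarter = 8; whole rest = 32; sixteenth = 2; sixteenth rest = 2; dotted sixteenth note = 3.
Sum: 2 + 48 + 8 + 32 + 2 + 2 + 3 = 97 thirty-second notes.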